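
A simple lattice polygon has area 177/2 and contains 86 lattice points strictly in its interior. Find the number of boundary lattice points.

7

Pick's theorem gives A = I + B/2 − 1, so B = 2(A − I + 1) = 2(177/2 − 86 + 1) = 7.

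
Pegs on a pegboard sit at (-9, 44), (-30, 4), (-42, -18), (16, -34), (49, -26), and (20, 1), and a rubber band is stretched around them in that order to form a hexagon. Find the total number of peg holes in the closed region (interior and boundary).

Using the shoelace formula, 2A = |[(-9)·4 − (-30)·44] + [(-30)·(-18) − (-42)·4] + [(-42)·(-34) − 16·(-18)] + [16·(-26) − 49·(-34)] + [49·1 − 20·(-26)] + [20·44 − (-9)·1]| = 6416, so the area is 3208.
Along each edge there are gcd(|Δx|,|Δy|)+1 lattice points, so counting each shared vertex once the boundary has gcd(21,40) + gcd(12,22) + gcd(58,16) + gcd(33,8) + gcd(29,27) + gcd(29,43) = 1+2+2+1+1+1 = 8.
Pick's theorem gives I = A − B/2 + 1 = 3208 − 8/2 + 1 = 3205, so the closed region contains I + B = 3205 + 8 = 3213 lattice points.

3213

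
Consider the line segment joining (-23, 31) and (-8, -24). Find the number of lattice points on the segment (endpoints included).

The number of lattice points on a segment between lattice points is gcd(|Δx|,|Δy|) + 1 = gcd(15,55) + 1 = 5 + 1 = 6.

6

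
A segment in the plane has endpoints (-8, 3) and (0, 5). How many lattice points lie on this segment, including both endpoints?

3

The number of lattice points on a segment between lattice points is gcd(|Δx|,|Δy|) + 1 = gcd(8,2) + 1 = 2 + 1 = 3.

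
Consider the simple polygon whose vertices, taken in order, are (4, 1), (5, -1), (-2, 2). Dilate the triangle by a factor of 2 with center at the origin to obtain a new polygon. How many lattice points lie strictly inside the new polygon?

The shoelace formula gives twice the area as |(4·(-1) − 5·1) + (5·2 − (-2)·(-1)) + ((-2)·1 − 4·2)| = 11, so the area is 11/2.
Summing gcd(|Δx|,|Δy|) over the edges gives the boundary count: gcd(1,2) + gcd(7,3) + gcd(6,1) = 1+1+1 = 3.
Scaling by 2 multiplies the area by 2² = 4 (so the new area is 22) and multiplies the boundary lattice-point count by 2, giving 6.
By Pick's theorem, the interior count of the dilated polygon is 22 − 6/2 + 1 = 20.

20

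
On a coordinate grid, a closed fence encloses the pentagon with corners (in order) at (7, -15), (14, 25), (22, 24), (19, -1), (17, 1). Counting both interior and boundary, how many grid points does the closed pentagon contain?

271

Using the shoelace formula, 2A = |(7·25 − 14·(-15)) + (14·24 − 22·25) + (22·(-1) − 19·24) + (19·1 − 17·(-1)) + (17·(-15) − 7·1)| = 533, so the area is 266.5.
Along each edge there are gcd(|Δx|,|Δy|)+1 lattice points, so counting each shared vertex once the boundary has gcd(7,40) + gcd(8,1) + gcd(3,25) + gcd(2,2) + gcd(10,16) = 1+1+1+2+2 = 7.
Pick's theorem gives I = A − B/2 + 1 = 266.5 − 7/2 + 1 = 264, so the closed region contains I + B = 264 + 7 = 271 lattice points.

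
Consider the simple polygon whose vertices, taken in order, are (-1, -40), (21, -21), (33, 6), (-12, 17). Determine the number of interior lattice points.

Using the shoelace formula, 2A = |((-1)·(-21) − 21·(-40)) + (21·6 − 33·(-21)) + (33·17 − (-12)·6) + ((-12)·(-40) − (-1)·17)| = 2810, so the area is 1405.
Summing gcd(|Δx|,|Δy|) over the edges gives the boundary count: gcd(22,19) + gcd(12,27) + gcd(45,11) + gcd(11,57) = 1+3+1+1 = 6.
By Pick's theorem A = I + B/2 − 1, so I = 1405 − 6/2 + 1 = 1403.

1403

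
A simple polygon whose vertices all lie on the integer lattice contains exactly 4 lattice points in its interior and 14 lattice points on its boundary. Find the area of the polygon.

10

Pick's theorem states A = I + B/2 − 1, so A = 4 + 14/2 − 1 = 10.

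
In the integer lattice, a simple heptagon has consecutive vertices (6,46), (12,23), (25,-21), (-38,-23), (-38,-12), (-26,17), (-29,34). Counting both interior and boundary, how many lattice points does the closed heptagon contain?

2969

By the shoelace formula, twice the signed area is |(6·23 − 12·46) + (12·(-21) − 25·23) + (25·(-23) − (-38)·(-21)) + ((-38)·(-12) − (-38)·(-23)) + ((-38)·17 − (-26)·(-12)) + ((-26)·34 − (-29)·17) + ((-29)·46 − 6·34)| = 5919, so the area is 5919/2.
The number of boundary lattice points is Σ gcd(|Δx|,|Δy|) = gcd(6,23) + gcd(13,44) + gcd(63,2) + gcd(0,11) + gcd(12,29) + gcd(3,17) + gcd(35,12) = 1+1+1+11+1+1+1 = 17.
Pick's theorem gives I = A − B/2 + 1 = 5919/2 − 17/2 + 1 = 2952, so the closed region contains I + B = 2952 + 17 = 2969 lattice points.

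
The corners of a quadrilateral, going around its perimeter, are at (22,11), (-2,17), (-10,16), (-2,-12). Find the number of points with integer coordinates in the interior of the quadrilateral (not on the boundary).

The shoelace formula gives twice the area as |[22·17 − (-2)·11] + [(-2)·16 − (-10)·17] + [(-10)·(-12) − (-2)·16] + [(-2)·11 − 22·(-12)]| = 928, so the area is 464.
Along each edge there are gcd(|Δx|,|Δy|)+1 lattice points, so counting each shared vertex once the boundary has gcd(24,6) + gcd(8,1) + gcd(8,28) + gcd(24,23) = 6+1+4+1 = 12.
By Pick's theorem A = I + B/2 − 1, so I = 464 − 12/2 + 1 = 459.

459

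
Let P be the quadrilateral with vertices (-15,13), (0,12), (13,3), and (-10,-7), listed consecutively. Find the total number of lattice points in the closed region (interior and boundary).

Using the shoelace formula, 2A = |((-15)·12 − 0·13) + (0·3 − 13·12) + (13·(-7) − (-10)·3) + ((-10)·13 − (-15)·(-7))| = 632, so the area is 316.
Summing gcd(|Δx|,|Δy|) over the edges gives the boundary count: gcd(15,1) + gcd(13,9) + gcd(23,10) + gcd(5,20) = 1+1+1+5 = 8.
Pick's theorem gives I = A − B/2 + 1 = 316 − 8/2 + 1 = 313, so the closed region contains I + B = 313 + 8 = 321 lattice points.

321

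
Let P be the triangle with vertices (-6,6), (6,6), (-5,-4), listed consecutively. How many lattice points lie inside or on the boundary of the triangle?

68

Using the shoelace formula, 2A = |[(-6)·6 − 6·6] + [6·(-4) − (-5)·6] + [(-5)·6 − (-6)·(-4)]| = 120, so the area is 60.
Along each edge there are gcd(|Δx|,|Δy|)+1 lattice points, so counting each shared vertex once the boundary has gcd(12,0) + gcd(11,10) + gcd(1,10) = 12+1+1 = 14.
Pick's theorem gives I = A − B/2 + 1 = 60 − 14/2 + 1 = 54, so the closed region contains I + B = 54 + 14 = 68 lattice points.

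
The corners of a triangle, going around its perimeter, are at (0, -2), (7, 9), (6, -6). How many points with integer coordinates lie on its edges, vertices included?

Summing gcd(|Δx|,|Δy|) over the edges gives the boundary count: gcd(7,11) + gcd(1,15) + gcd(6,4) = 1+1+2 = 4.

4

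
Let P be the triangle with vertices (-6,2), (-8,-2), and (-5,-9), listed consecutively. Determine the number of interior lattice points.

12

By the shoelace formula, twice the signed area is |((-6)·(-2) − (-8)·2) + ((-8)·(-9) − (-5)·(-2)) + ((-5)·2 − (-6)·(-9))| = 26, so the area is 13.
Along each edge there are gcd(|Δx|,|Δy|)+1 lattice points, so counting each shared vertex once the boundary has gcd(2,4) + gcd(3,7) + gcd(1,11) = 2+1+1 = 4.
By Pick's theorem A = I + B/2 − 1, so I = 13 − 4/2 + 1 = 12.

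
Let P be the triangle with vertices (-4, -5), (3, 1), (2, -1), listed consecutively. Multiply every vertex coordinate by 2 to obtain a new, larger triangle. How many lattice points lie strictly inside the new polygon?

13

By the shoelace formula, twice the signed area is |[(-4)·1 − 3·(-5)] + [3·(-1) − 2·1] + [2·(-5) − (-4)·(-1)]| = 8, so the area is 4.
Summing gcd(|Δx|,|Δy|) over the edges gives the boundary count: gcd(7,6) + gcd(1,2) + gcd(6,4) = 1+1+2 = 4.
Scaling by 2 multiplies the area by 2² = 4 (so the new area is 16) and multiplies the boundary lattice-point count by 2, giving 8.
By Pick's theorem, the interior count of the dilated polygon is 16 − 8/2 + 1 = 13.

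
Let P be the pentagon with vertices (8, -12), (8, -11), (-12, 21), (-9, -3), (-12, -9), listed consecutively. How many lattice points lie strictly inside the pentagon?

260

Using the shoelace formula, 2A = |(8·(-11) − 8·(-12)) + (8·21 − (-12)·(-11)) + ((-12)·(-3) − (-9)·21) + ((-9)·(-9) − (-12)·(-3)) + ((-12)·(-12) − 8·(-9))| = 530, so the area is 265.
The number of boundary lattice points is Σ gcd(|Δx|,|Δy|) = gcd(0,1) + gcd(20,32) + gcd(3,24) + gcd(3,6) + gcd(20,3) = 1+4+3+3+1 = 12.
By Pick's theorem A = I + B/2 − 1, so I = 265 − 12/2 + 1 = 260.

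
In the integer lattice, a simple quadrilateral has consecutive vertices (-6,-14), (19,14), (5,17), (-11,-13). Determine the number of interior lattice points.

315

Using the shoelace formula, 2A = |((-6)·14 − 19·(-14)) + (19·17 − 5·14) + (5·(-13) − (-11)·17) + ((-11)·(-14) − (-6)·(-13))| = 633, so the area is 316.5.
The number of boundary lattice points is Σ gcd(|Δx|,|Δy|) = gcd(25,28) + gcd(14,3) + gcd(16,30) + gcd(5,1) = 1+1+2+1 = 5.
Pick's theorem gives I = A − B/2 + 1 = 316.5 − 5/2 + 1 = 315.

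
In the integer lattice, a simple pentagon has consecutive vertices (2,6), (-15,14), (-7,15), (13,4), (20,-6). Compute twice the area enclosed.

Using the shoelace formula, 2A = |(2·14 − (-15)·6) + ((-15)·15 − (-7)·14) + ((-7)·4 − 13·15) + (13·(-6) − 20·4) + (20·6 − 2·(-6))| = 258, so the area is 129.

258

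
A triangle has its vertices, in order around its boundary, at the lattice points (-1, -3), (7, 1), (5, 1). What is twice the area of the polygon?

8

By the shoelace formula, twice the signed area is |((-1)·1 − 7·(-3)) + (7·1 − 5·1) + (5·(-3) − (-1)·1)| = 8, so the area is 4.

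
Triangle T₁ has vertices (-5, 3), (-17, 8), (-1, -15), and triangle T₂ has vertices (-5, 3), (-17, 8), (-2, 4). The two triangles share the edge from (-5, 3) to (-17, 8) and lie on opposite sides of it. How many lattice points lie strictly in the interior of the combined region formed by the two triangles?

110

The union is the simple quadrilateral with vertices (-5, 3), (-1, -15), (-17, 8), (-2, 4) in order.
Using the shoelace formula, 2A = |[(-5)·(-15) − (-1)·3] + [(-1)·8 − (-17)·(-15)] + [(-17)·4 − (-2)·8] + [(-2)·3 − (-5)·4]| = 223, so the area is 111.5.
The number of boundary lattice points is Σ gcd(|Δx|,|Δy|) = gcd(4,18) + gcd(16,23) + gcd(15,4) + gcd(3,1) = 2+1+1+1 = 5.
By Pick's theorem I = A − B/2 + 1 = 111.5 − 5/2 + 1 = 110.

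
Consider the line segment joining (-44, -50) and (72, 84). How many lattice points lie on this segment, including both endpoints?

The number of lattice points on a segment between lattice points is gcd(|Δx|,|Δy|) + 1 = gcd(116,134) + 1 = 2 + 1 = 3.

3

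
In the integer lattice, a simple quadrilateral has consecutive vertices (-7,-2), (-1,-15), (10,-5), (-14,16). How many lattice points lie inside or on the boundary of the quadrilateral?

Using the shoelace formula, 2A = |((-7)·(-15) − (-1)·(-2)) + ((-1)·(-5) − 10·(-15)) + (10·16 − (-14)·(-5)) + ((-14)·(-2) − (-7)·16)| = 488, so the area is 244.
Along each edge there are gcd(|Δx|,|Δy|)+1 lattice points, so counting each shared vertex once the boundary has gcd(6,13) + gcd(11,10) + gcd(24,21) + gcd(7,18) = 1+1+3+1 = 6.
Pick's theorem gives I = A − B/2 + 1 = 244 − 6/2 + 1 = 242, so the closed region contains I + B = 242 + 6 = 248 lattice points.

248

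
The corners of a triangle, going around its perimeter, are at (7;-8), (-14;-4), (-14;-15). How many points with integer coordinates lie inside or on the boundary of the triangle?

The shoelace formula gives twice the area as |(7·(-4) − (-14)·(-8)) + ((-14)·(-15) − (-14)·(-4)) + ((-14)·(-8) − 7·(-15))| = 231, so the area is 231/2.
Summing gcd(|Δx|,|Δy|) over the edges gives the boundary count: gcd(21,4) + gcd(0,11) + gcd(21,7) = 1+11+7 = 19.
Pick's theorem gives I = A − B/2 + 1 = 231/2 − 19/2 + 1 = 107, so the closed region contains I + B = 107 + 19 = 126 lattice points.

126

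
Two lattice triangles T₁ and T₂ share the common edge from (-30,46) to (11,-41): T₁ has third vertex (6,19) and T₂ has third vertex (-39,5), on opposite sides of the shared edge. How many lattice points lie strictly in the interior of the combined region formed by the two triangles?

2237

The union is the simple quadrilateral with vertices (-30,46), (6,19), (11,-41), (-39,5) in order.
The shoelace formula gives twice the area as |[(-30)·19 − 6·46] + [6·(-41) − 11·19] + [11·5 − (-39)·(-41)] + [(-39)·46 − (-30)·5]| = 4489, so the area is 4489/2.
Summing gcd(|Δx|,|Δy|) over the edges gives the boundary count: gcd(36,27) + gcd(5,60) + gcd(50,46) + gcd(9,41) = 9+5+2+1 = 17.
By Pick's theorem I = A − B/2 + 1 = 4489/2 − 17/2 + 1 = 2237.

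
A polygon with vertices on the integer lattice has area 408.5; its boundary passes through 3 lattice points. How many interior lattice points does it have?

Pick's theorem A = I + B/2 − 1 rearranges to I = A − B/2 + 1 = 408.5 − 3/2 + 1 = 408.

408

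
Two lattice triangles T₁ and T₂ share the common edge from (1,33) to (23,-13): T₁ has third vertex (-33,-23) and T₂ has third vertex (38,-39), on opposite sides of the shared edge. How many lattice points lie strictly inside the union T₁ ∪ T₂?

The union is the simple quadrilateral with vertices (1,33), (-33,-23), (23,-13), (38,-39) in order.
Using the shoelace formula, 2A = |(1·(-23) − (-33)·33) + ((-33)·(-13) − 23·(-23)) + (23·(-39) − 38·(-13)) + (38·33 − 1·(-39))| = 2914, so the area is 1457.
Along each edge there are gcd(|Δx|,|Δy|)+1 lattice points, so counting each shared vertex once the boundary has gcd(34,56) + gcd(56,10) + gcd(15,26) + gcd(37,72) = 2+2+1+1 = 6.
By Pick's theorem I = A − B/2 + 1 = 1457 − 6/2 + 1 = 1455.

1455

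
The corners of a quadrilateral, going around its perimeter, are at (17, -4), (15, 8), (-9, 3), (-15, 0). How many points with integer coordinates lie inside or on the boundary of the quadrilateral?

Using the shoelace formula, 2A = |[17·8 − 15·(-4)] + [15·3 − (-9)·8] + [(-9)·0 − (-15)·3] + [(-15)·(-4) − 17·0]| = 418, so the area is 209.
Summing gcd(|Δx|,|Δy|) over the edges gives the boundary count: gcd(2,12) + gcd(24,5) + gcd(6,3) + gcd(32,4) = 2+1+3+4 = 10.
Pick's theorem gives I = A − B/2 + 1 = 209 − 10/2 + 1 = 205, so the closed region contains I + B = 205 + 10 = 215 lattice points.

215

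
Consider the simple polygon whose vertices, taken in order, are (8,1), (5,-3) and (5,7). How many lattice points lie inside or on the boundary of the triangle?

The shoelace formula gives twice the area as |(8·(-3) − 5·1) + (5·7 − 5·(-3)) + (5·1 − 8·7)| = 30, so the area is 15.
The number of boundary lattice points is Σ gcd(|Δx|,|Δy|) = gcd(3,4) + gcd(0,10) + gcd(3,6) = 1+10+3 = 14.
Pick's theorem gives I = A − B/2 + 1 = 15 − 14/2 + 1 = 9, so the closed region contains I + B = 9 + 14 = 23 lattice points.

23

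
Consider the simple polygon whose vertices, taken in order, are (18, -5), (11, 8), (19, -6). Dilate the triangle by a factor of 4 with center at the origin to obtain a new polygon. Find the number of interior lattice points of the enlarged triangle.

41

The shoelace formula gives twice the area as |[18·8 − 11·(-5)] + [11·(-6) − 19·8] + [19·(-5) − 18·(-6)]| = 6, so the area is 3.
Along each edge there are gcd(|Δx|,|Δy|)+1 lattice points, so counting each shared vertex once the boundary has gcd(7,13) + gcd(8,14) + gcd(1,1) = 1+2+1 = 4.
Scaling by 4 multiplies the area by 4² = 16 (so the new area is 48) and multiplies the boundary lattice-point count by 4, giving 16.
By Pick's theorem, the interior count of the dilated polygon is 48 − 16/2 + 1 = 41.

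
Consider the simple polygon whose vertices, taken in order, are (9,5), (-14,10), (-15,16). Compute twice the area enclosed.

By the shoelace formula, twice the signed area is |[9·10 − (-14)·5] + [(-14)·16 − (-15)·10] + [(-15)·5 − 9·16]| = 133, so the area is 133/2.

133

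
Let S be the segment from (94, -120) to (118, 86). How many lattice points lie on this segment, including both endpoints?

3

The number of lattice points on a segment between lattice points is gcd(|Δx|,|Δy|) + 1 = gcd(24,206) + 1 = 2 + 1 = 3.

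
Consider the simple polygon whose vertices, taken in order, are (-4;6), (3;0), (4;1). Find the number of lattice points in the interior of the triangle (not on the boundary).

Using the shoelace formula, 2A = |[(-4)·0 − 3·6] + [3·1 − 4·0] + [4·6 − (-4)·1]| = 13, so the area is 6.5.
Summing gcd(|Δx|,|Δy|) over the edges gives the boundary count: gcd(7,6) + gcd(1,1) + gcd(8,5) = 1+1+1 = 3.
By Pick's theorem A = I + B/2 − 1, so I = 6.5 − 3/2 + 1 = 6.

6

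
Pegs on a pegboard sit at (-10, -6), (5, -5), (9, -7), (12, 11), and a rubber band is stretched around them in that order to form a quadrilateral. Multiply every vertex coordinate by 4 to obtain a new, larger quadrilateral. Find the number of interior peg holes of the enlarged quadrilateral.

The shoelace formula gives twice the area as |[(-10)·(-5) − 5·(-6)] + [5·(-7) − 9·(-5)] + [9·11 − 12·(-7)] + [12·(-6) − (-10)·11]| = 311, so the area is 311/2.
Along each edge there are gcd(|Δx|,|Δy|)+1 lattice points, so counting each shared vertex once the boundary has gcd(15,1) + gcd(4,2) + gcd(3,18) + gcd(22,17) = 1+2+3+1 = 7.
Scaling by 4 multiplies the area by 4² = 16 (so the new area is 2488) and multiplies the boundary lattice-point count by 4, giving 28.
By Pick's theorem, the interior count of the dilated polygon is 2488 − 28/2 + 1 = 2475.

2475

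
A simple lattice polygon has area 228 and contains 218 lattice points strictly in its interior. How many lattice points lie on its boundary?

Pick's theorem gives A = I + B/2 − 1, so B = 2(A − I + 1) = 2(228 − 218 + 1) = 22.

22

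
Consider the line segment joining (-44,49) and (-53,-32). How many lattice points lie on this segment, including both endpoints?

The number of lattice points on a segment between lattice points is gcd(|Δx|,|Δy|) + 1 = gcd(9,81) + 1 = 9 + 1 = 10.

10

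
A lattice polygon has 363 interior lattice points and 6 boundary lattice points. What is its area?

365

By Pick's theorem, A = I + B/2 − 1 = 363 + 6/2 − 1 = 365.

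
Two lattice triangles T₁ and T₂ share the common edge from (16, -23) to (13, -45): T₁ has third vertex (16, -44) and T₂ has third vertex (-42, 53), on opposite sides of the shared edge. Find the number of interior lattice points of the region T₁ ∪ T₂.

The union is the simple quadrilateral with vertices (16, -23), (16, -44), (13, -45), (-42, 53) in order.
Using the shoelace formula, 2A = |[16·(-44) − 16·(-23)] + [16·(-45) − 13·(-44)] + [13·53 − (-42)·(-45)] + [(-42)·(-23) − 16·53]| = 1567, so the area is 783.5.
Summing gcd(|Δx|,|Δy|) over the edges gives the boundary count: gcd(0,21) + gcd(3,1) + gcd(55,98) + gcd(58,76) = 21+1+1+2 = 25.
By Pick's theorem I = A − B/2 + 1 = 783.5 − 25/2 + 1 = 772.

772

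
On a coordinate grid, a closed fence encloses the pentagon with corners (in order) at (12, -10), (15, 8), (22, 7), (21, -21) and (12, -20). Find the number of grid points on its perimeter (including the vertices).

The number of boundary lattice points is Σ gcd(|Δx|,|Δy|) = gcd(3,18) + gcd(7,1) + gcd(1,28) + gcd(9,1) + gcd(0,10) = 3+1+1+1+10 = 16.

16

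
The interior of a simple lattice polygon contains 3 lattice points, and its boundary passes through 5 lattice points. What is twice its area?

Pick's theorem states A = I + B/2 − 1, so A = 3 + 5/2 − 1 = 9/2.
Hence 2A = 9.

9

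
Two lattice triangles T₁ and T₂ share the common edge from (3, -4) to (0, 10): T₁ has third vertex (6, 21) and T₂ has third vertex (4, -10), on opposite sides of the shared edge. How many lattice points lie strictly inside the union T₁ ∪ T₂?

58

The union is the simple quadrilateral with vertices (3, -4), (6, 21), (0, 10), (4, -10) in order.
Using the shoelace formula, 2A = |[3·21 − 6·(-4)] + [6·10 − 0·21] + [0·(-10) − 4·10] + [4·(-4) − 3·(-10)]| = 121, so the area is 121/2.
Along each edge there are gcd(|Δx|,|Δy|)+1 lattice points, so counting each shared vertex once the boundary has gcd(3,25) + gcd(6,11) + gcd(4,20) + gcd(1,6) = 1+1+4+1 = 7.
By Pick's theorem I = A − B/2 + 1 = 121/2 − 7/2 + 1 = 58.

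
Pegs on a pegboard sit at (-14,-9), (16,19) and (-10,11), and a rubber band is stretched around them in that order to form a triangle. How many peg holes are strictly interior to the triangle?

241

The shoelace formula gives twice the area as |((-14)·19 − 16·(-9)) + (16·11 − (-10)·19) + ((-10)·(-9) − (-14)·11)| = 488, so the area is 244.
The number of boundary lattice points is Σ gcd(|Δx|,|Δy|) = gcd(30,28) + gcd(26,8) + gcd(4,20) = 2+2+4 = 8.
By Pick's theorem A = I + B/2 − 1, so I = 244 − 8/2 + 1 = 241.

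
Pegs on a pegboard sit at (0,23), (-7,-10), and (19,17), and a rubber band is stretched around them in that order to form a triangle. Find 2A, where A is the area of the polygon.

The shoelace formula gives twice the area as |(0·(-10) − (-7)·23) + ((-7)·17 − 19·(-10)) + (19·23 − 0·17)| = 669, so the area is 334.5.

669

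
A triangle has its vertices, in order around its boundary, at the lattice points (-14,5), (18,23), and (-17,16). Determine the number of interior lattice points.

By the shoelace formula, twice the signed area is |[(-14)·23 − 18·5] + [18·16 − (-17)·23] + [(-17)·5 − (-14)·16]| = 406, so the area is 203.
The number of boundary lattice points is Σ gcd(|Δx|,|Δy|) = gcd(32,18) + gcd(35,7) + gcd(3,11) = 2+7+1 = 10.
By Pick's theorem A = I + B/2 − 1, so I = 203 − 10/2 + 1 = 199.

199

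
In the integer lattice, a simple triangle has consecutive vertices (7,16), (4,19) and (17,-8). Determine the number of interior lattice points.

By the shoelace formula, twice the signed area is |(7·19 − 4·16) + (4·(-8) − 17·19) + (17·16 − 7·(-8))| = 42, so the area is 21.
Along each edge there are gcd(|Δx|,|Δy|)+1 lattice points, so counting each shared vertex once the boundary has gcd(3,3) + gcd(13,27) + gcd(10,24) = 3+1+2 = 6.
By Pick's theorem A = I + B/2 − 1, so I = 21 − 6/2 + 1 = 19.

19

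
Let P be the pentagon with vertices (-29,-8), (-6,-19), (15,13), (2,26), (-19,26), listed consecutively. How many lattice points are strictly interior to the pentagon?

1245

The shoelace formula gives twice the area as |((-29)·(-19) − (-6)·(-8)) + ((-6)·13 − 15·(-19)) + (15·26 − 2·13) + (2·26 − (-19)·26) + ((-19)·(-8) − (-29)·26)| = 2526, so the area is 1263.
The number of boundary lattice points is Σ gcd(|Δx|,|Δy|) = gcd(23,11) + gcd(21,32) + gcd(13,13) + gcd(21,0) + gcd(10,34) = 1+1+13+21+2 = 38.
Pick's theorem gives I = A − B/2 + 1 = 1263 − 38/2 + 1 = 1245.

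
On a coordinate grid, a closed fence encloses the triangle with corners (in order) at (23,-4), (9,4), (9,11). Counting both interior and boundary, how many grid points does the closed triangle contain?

55

The shoelace formula gives twice the area as |(23·4 − 9·(-4)) + (9·11 − 9·4) + (9·(-4) − 23·11)| = 98, so the area is 49.
Along each edge there are gcd(|Δx|,|Δy|)+1 lattice points, so counting each shared vertex once the boundary has gcd(14,8) + gcd(0,7) + gcd(14,15) = 2+7+1 = 10.
Pick's theorem gives I = A − B/2 + 1 = 49 − 10/2 + 1 = 45, so the closed region contains I + B = 45 + 10 = 55 lattice points.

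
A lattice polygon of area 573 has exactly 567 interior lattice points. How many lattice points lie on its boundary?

14

Pick's theorem gives A = I + B/2 − 1, so B = 2(A − I + 1) = 2(573 − 567 + 1) = 14.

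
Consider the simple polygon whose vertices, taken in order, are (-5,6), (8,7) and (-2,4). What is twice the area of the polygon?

29

By the shoelace formula, twice the signed area is |[(-5)·7 − 8·6] + [8·4 − (-2)·7] + [(-2)·6 − (-5)·4]| = 29, so the area is 14.5.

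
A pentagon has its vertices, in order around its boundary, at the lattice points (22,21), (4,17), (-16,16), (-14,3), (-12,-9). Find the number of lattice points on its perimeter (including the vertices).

The number of boundary lattice points is Σ gcd(|Δx|,|Δy|) = gcd(18,4) + gcd(20,1) + gcd(2,13) + gcd(2,12) + gcd(34,30) = 2+1+1+2+2 = 8.

8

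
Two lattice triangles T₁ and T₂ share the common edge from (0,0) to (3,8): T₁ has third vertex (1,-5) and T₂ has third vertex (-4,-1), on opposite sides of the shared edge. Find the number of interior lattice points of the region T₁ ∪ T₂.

25

The union is the simple quadrilateral with vertices (0,0), (1,-5), (3,8), (-4,-1) in order.
Using the shoelace formula, 2A = |[0·(-5) − 1·0] + [1·8 − 3·(-5)] + [3·(-1) − (-4)·8] + [(-4)·0 − 0·(-1)]| = 52, so the area is 26.
Along each edge there are gcd(|Δx|,|Δy|)+1 lattice points, so counting each shared vertex once the boundary has gcd(1,5) + gcd(2,13) + gcd(7,9) + gcd(4,1) = 1+1+1+1 = 4.
By Pick's theorem I = A − B/2 + 1 = 26 − 4/2 + 1 = 25.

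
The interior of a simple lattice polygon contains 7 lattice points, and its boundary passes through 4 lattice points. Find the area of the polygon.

Pick's theorem states A = I + B/2 − 1, so A = 7 + 4/2 − 1 = 8.

8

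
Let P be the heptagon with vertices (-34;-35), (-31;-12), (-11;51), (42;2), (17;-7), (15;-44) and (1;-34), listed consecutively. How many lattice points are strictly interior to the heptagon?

3588

Using the shoelace formula, 2A = |[(-34)·(-12) − (-31)·(-35)] + [(-31)·51 − (-11)·(-12)] + [(-11)·2 − 42·51] + [42·(-7) − 17·2] + [17·(-44) − 15·(-7)] + [15·(-34) − 1·(-44)] + [1·(-35) − (-34)·(-34)]| = 7182, so the area is 3591.
Along each edge there are gcd(|Δx|,|Δy|)+1 lattice points, so counting each shared vertex once the boundary has gcd(3,23) + gcd(20,63) + gcd(53,49) + gcd(25,9) + gcd(2,37) + gcd(14,10) + gcd(35,1) = 1+1+1+1+1+2+1 = 8.
Pick's theorem gives I = A − B/2 + 1 = 3591 − 8/2 + 1 = 3588.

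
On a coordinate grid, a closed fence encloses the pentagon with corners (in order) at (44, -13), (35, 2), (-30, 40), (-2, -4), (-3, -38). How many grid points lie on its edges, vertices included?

Summing gcd(|Δx|,|Δy|) over the edges gives the boundary count: gcd(9,15) + gcd(65,38) + gcd(28,44) + gcd(1,34) + gcd(47,25) = 3+1+4+1+1 = 10.

10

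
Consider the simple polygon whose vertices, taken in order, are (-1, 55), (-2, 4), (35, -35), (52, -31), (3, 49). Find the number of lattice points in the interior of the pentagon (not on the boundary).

By the shoelace formula, twice the signed area is |[(-1)·4 − (-2)·55] + [(-2)·(-35) − 35·4] + [35·(-31) − 52·(-35)] + [52·49 − 3·(-31)] + [3·55 − (-1)·49]| = 3626, so the area is 1813.
The number of boundary lattice points is Σ gcd(|Δx|,|Δy|) = gcd(1,51) + gcd(37,39) + gcd(17,4) + gcd(49,80) + gcd(4,6) = 1+1+1+1+2 = 6.
By Pick's theorem A = I + B/2 − 1, so I = 1813 − 6/2 + 1 = 1811.

1811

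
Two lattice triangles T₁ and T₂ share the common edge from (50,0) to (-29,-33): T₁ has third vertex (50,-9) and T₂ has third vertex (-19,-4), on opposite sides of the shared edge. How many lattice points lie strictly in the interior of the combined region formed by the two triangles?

1331

The union is the simple quadrilateral with vertices (50,0), (50,-9), (-29,-33), (-19,-4) in order.
By the shoelace formula, twice the signed area is |[50·(-9) − 50·0] + [50·(-33) − (-29)·(-9)] + [(-29)·(-4) − (-19)·(-33)] + [(-19)·0 − 50·(-4)]| = 2672, so the area is 1336.
Along each edge there are gcd(|Δx|,|Δy|)+1 lattice points, so counting each shared vertex once the boundary has gcd(0,9) + gcd(79,24) + gcd(10,29) + gcd(69,4) = 9+1+1+1 = 12.
By Pick's theorem I = A − B/2 + 1 = 1336 − 12/2 + 1 = 1331.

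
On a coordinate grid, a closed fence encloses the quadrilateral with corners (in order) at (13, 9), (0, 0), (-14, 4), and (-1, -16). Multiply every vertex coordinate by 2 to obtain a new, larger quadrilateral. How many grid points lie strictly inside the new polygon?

850

Using the shoelace formula, 2A = |(13·0 − 0·9) + (0·4 − (-14)·0) + ((-14)·(-16) − (-1)·4) + ((-1)·9 − 13·(-16))| = 427, so the area is 427/2.
Along each edge there are gcd(|Δx|,|Δy|)+1 lattice points, so counting each shared vertex once the boundary has gcd(13,9) + gcd(14,4) + gcd(13,20) + gcd(14,25) = 1+2+1+1 = 5.
Scaling by 2 multiplies the area by 2² = 4 (so the new area is 854) and multiplies the boundary lattice-point count by 2, giving 10.
By Pick's theorem, the interior count of the dilated polygon is 854 − 10/2 + 1 = 850.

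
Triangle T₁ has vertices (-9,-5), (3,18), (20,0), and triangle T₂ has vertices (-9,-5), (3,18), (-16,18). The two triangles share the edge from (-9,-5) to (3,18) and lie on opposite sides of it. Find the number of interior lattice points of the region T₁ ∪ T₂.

The union is the simple quadrilateral with vertices (-9,-5), (20,0), (3,18), (-16,18) in order.
The shoelace formula gives twice the area as |[(-9)·0 − 20·(-5)] + [20·18 − 3·0] + [3·18 − (-16)·18] + [(-16)·(-5) − (-9)·18]| = 1044, so the area is 522.
Along each edge there are gcd(|Δx|,|Δy|)+1 lattice points, so counting each shared vertex once the boundary has gcd(29,5) + gcd(17,18) + gcd(19,0) + gcd(7,23) = 1+1+19+1 = 22.
By Pick's theorem I = A − B/2 + 1 = 522 − 22/2 + 1 = 512.

512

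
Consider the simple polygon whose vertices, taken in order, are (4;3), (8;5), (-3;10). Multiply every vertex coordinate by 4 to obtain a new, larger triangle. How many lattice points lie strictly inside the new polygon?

317

The shoelace formula gives twice the area as |(4·5 − 8·3) + (8·10 − (-3)·5) + ((-3)·3 − 4·10)| = 42, so the area is 21.
Summing gcd(|Δx|,|Δy|) over the edges gives the boundary count: gcd(4,2) + gcd(11,5) + gcd(7,7) = 2+1+7 = 10.
Scaling by 4 multiplies the area by 4² = 16 (so the new area is 336) and multiplies the boundary lattice-point count by 4, giving 40.
By Pick's theorem, the interior count of the dilated polygon is 336 − 40/2 + 1 = 317.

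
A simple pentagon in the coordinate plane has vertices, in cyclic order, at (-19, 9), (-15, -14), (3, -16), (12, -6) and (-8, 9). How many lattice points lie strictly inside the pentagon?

The shoelace formula gives twice the area as |[(-19)·(-14) − (-15)·9] + [(-15)·(-16) − 3·(-14)] + [3·(-6) − 12·(-16)] + [12·9 − (-8)·(-6)] + [(-8)·9 − (-19)·9]| = 1016, so the area is 508.
Along each edge there are gcd(|Δx|,|Δy|)+1 lattice points, so counting each shared vertex once the boundary has gcd(4,23) + gcd(18,2) + gcd(9,10) + gcd(20,15) + gcd(11,0) = 1+2+1+5+11 = 20.
By Pick's theorem A = I + B/2 − 1, so I = 508 − 20/2 + 1 = 499.

499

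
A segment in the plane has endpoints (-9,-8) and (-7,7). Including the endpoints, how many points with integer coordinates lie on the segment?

2

The number of lattice points on a segment between lattice points is gcd(|Δx|,|Δy|) + 1 = gcd(2,15) + 1 = 1 + 1 = 2.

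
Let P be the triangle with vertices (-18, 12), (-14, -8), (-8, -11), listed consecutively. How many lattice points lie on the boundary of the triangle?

8

The number of boundary lattice points is Σ gcd(|Δx|,|Δy|) = gcd(4,20) + gcd(6,3) + gcd(10,23) = 4+3+1 = 8.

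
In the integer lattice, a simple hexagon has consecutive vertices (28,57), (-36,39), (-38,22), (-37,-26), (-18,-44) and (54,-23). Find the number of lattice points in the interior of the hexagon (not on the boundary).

The shoelace formula gives twice the area as |(28·39 − (-36)·57) + ((-36)·22 − (-38)·39) + ((-38)·(-26) − (-37)·22) + ((-37)·(-44) − (-18)·(-26)) + ((-18)·(-23) − 54·(-44)) + (54·57 − 28·(-23))| = 13308, so the area is 6654.
Summing gcd(|Δx|,|Δy|) over the edges gives the boundary count: gcd(64,18) + gcd(2,17) + gcd(1,48) + gcd(19,18) + gcd(72,21) + gcd(26,80) = 2+1+1+1+3+2 = 10.
By Pick's theorem A = I + B/2 − 1, so I = 6654 − 10/2 + 1 = 6650.

6650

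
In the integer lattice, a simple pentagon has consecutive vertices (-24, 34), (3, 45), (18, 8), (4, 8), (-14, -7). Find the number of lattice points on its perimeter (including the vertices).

20

The number of boundary lattice points is Σ gcd(|Δx|,|Δy|) = gcd(27,11) + gcd(15,37) + gcd(14,0) + gcd(18,15) + gcd(10,41) = 1+1+14+3+1 = 20.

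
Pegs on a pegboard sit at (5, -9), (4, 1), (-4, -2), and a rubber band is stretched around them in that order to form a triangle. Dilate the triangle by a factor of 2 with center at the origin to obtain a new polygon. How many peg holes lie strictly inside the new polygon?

164

Using the shoelace formula, 2A = |(5·1 − 4·(-9)) + (4·(-2) − (-4)·1) + ((-4)·(-9) − 5·(-2))| = 83, so the area is 41.5.
Summing gcd(|Δx|,|Δy|) over the edges gives the boundary count: gcd(1,10) + gcd(8,3) + gcd(9,7) = 1+1+1 = 3.
Scaling by 2 multiplies the area by 2² = 4 (so the new area is 166) and multiplies the boundary lattice-point count by 2, giving 6.
By Pick's theorem, the interior count of the dilated polygon is 166 − 6/2 + 1 = 164.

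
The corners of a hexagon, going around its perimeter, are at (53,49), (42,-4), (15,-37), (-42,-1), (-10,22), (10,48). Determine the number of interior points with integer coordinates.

The shoelace formula gives twice the area as |[53·(-4) − 42·49] + [42·(-37) − 15·(-4)] + [15·(-1) − (-42)·(-37)] + [(-42)·22 − (-10)·(-1)] + [(-10)·48 − 10·22] + [10·49 − 53·48]| = 9021, so the area is 9021/2.
The number of boundary lattice points is Σ gcd(|Δx|,|Δy|) = gcd(11,53) + gcd(27,33) + gcd(57,36) + gcd(32,23) + gcd(20,26) + gcd(43,1) = 1+3+3+1+2+1 = 11.
Pick's theorem gives I = A − B/2 + 1 = 9021/2 − 11/2 + 1 = 4506.

4506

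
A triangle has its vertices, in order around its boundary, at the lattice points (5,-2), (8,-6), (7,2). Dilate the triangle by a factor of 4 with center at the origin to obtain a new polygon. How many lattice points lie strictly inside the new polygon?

Using the shoelace formula, 2A = |[5·(-6) − 8·(-2)] + [8·2 − 7·(-6)] + [7·(-2) − 5·2]| = 20, so the area is 10.
Along each edge there are gcd(|Δx|,|Δy|)+1 lattice points, so counting each shared vertex once the boundary has gcd(3,4) + gcd(1,8) + gcd(2,4) = 1+1+2 = 4.
Scaling by 4 multiplies the area by 4² = 16 (so the new area is 160) and multiplies the boundary lattice-point count by 4, giving 16.
By Pick's theorem, the interior count of the dilated polygon is 160 − 16/2 + 1 = 153.

153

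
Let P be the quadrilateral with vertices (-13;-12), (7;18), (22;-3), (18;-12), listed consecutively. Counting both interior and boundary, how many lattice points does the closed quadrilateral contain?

598

By the shoelace formula, twice the signed area is |((-13)·18 − 7·(-12)) + (7·(-3) − 22·18) + (22·(-12) − 18·(-3)) + (18·(-12) − (-13)·(-12))| = 1149, so the area is 574.5.
Summing gcd(|Δx|,|Δy|) over the edges gives the boundary count: gcd(20,30) + gcd(15,21) + gcd(4,9) + gcd(31,0) = 10+3+1+31 = 45.
Pick's theorem gives I = A − B/2 + 1 = 574.5 − 45/2 + 1 = 553, so the closed region contains I + B = 553 + 45 = 598 lattice points.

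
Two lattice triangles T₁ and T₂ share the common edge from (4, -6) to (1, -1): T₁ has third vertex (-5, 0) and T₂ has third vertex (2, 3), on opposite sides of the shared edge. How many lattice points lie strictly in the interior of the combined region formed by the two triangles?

The union is the simple quadrilateral with vertices (4, -6), (-5, 0), (1, -1), (2, 3) in order.
The shoelace formula gives twice the area as |(4·0 − (-5)·(-6)) + ((-5)·(-1) − 1·0) + (1·3 − 2·(-1)) + (2·(-6) − 4·3)| = 44, so the area is 22.
The number of boundary lattice points is Σ gcd(|Δx|,|Δy|) = gcd(9,6) + gcd(6,1) + gcd(1,4) + gcd(2,9) = 3+1+1+1 = 6.
By Pick's theorem I = A − B/2 + 1 = 22 − 6/2 + 1 = 20.

20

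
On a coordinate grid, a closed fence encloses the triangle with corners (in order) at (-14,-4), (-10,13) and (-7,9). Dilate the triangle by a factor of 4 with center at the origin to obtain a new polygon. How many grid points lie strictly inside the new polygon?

The shoelace formula gives twice the area as |[(-14)·13 − (-10)·(-4)] + [(-10)·9 − (-7)·13] + [(-7)·(-4) − (-14)·9]| = 67, so the area is 67/2.
Summing gcd(|Δx|,|Δy|) over the edges gives the boundary count: gcd(4,17) + gcd(3,4) + gcd(7,13) = 1+1+1 = 3.
Scaling by 4 multiplies the area by 4² = 16 (so the new area is 536) and multiplies the boundary lattice-point count by 4, giving 12.
By Pick's theorem, the interior count of the dilated polygon is 536 − 12/2 + 1 = 531.

531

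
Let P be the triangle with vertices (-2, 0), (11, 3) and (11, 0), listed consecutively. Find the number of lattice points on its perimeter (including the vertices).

17

Summing gcd(|Δx|,|Δy|) over the edges gives the boundary count: gcd(13,3) + gcd(0,3) + gcd(13,0) = 1+3+13 = 17.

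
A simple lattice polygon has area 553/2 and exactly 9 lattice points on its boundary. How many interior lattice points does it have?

Pick's theorem A = I + B/2 − 1 rearranges to I = A − B/2 + 1 = 553/2 − 9/2 + 1 = 273.

273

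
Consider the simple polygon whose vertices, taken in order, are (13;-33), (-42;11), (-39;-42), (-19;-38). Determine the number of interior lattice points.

1370

The shoelace formula gives twice the area as |[13·11 − (-42)·(-33)] + [(-42)·(-42) − (-39)·11] + [(-39)·(-38) − (-19)·(-42)] + [(-19)·(-33) − 13·(-38)]| = 2755, so the area is 1377.5.
The number of boundary lattice points is Σ gcd(|Δx|,|Δy|) = gcd(55,44) + gcd(3,53) + gcd(20,4) + gcd(32,5) = 11+1+4+1 = 17.
By Pick's theorem A = I + B/2 − 1, so I = 1377.5 − 17/2 + 1 = 1370.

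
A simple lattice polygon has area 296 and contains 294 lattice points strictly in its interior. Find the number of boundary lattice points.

Pick's theorem gives A = I + B/2 − 1, so B = 2(A − I + 1) = 2(296 − 294 + 1) = 6.

6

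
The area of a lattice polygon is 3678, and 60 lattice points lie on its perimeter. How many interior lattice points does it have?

3649

Pick's theorem A = I + B/2 − 1 rearranges to I = A − B/2 + 1 = 3678 − 60/2 + 1 = 3649.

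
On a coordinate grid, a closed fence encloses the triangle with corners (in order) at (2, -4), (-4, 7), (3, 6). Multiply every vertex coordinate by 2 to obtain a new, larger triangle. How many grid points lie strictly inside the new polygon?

By the shoelace formula, twice the signed area is |[2·7 − (-4)·(-4)] + [(-4)·6 − 3·7] + [3·(-4) − 2·6]| = 71, so the area is 71/2.
The number of boundary lattice points is Σ gcd(|Δx|,|Δy|) = gcd(6,11) + gcd(7,1) + gcd(1,10) = 1+1+1 = 3.
Scaling by 2 multiplies the area by 2² = 4 (so the new area is 142) and multiplies the boundary lattice-point count by 2, giving 6.
By Pick's theorem, the interior count of the dilated polygon is 142 − 6/2 + 1 = 140.

140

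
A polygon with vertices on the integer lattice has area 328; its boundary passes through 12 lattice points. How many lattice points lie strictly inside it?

323

Pick's theorem A = I + B/2 − 1 rearranges to I = A − B/2 + 1 = 328 − 12/2 + 1 = 323.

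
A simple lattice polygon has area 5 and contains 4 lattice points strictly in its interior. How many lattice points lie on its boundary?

4

Pick's theorem gives A = I + B/2 − 1, so B = 2(A − I + 1) = 2(5 − 4 + 1) = 4.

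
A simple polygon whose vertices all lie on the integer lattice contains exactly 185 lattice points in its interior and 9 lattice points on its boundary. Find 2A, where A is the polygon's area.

Pick's theorem states A = I + B/2 − 1, so A = 185 + 9/2 − 1 = 377/2.
Hence 2A = 377.

377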